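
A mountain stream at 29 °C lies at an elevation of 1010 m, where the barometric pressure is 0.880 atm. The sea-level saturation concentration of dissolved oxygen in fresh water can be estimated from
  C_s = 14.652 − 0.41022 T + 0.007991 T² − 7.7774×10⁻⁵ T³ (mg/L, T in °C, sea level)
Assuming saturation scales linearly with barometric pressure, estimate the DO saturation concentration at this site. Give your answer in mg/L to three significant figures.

At sea level: C_s = 14.652 − 0.41022×29 + 0.007991×29² − 7.7774×10⁻⁵×29³ = 7.579 mg/L.
Pressure correction: C_s' = 7.579 × 0.880 = 6.670 mg/L.

C_s ≈ 6.67 mg/L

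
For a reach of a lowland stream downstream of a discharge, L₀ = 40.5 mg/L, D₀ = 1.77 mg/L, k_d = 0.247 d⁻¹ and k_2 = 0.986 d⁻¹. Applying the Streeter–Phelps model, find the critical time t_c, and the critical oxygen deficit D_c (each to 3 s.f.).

At the critical point dD/dt = 0, so k_d L₀ e^(−k_d t) = k_2 D. Substituting D(t) from the Streeter–Phelps equation and solving for t gives
t_c = ln[(k_2/k_d)(1 − D₀(k_2−k_d)/(k_d L₀))] / (k_2−k_d).
Here k_2−k_d = 0.7390 d⁻¹ and 1 − D₀(k_2−k_d)/(k_d L₀) = 1 − 1.77×0.7390/(0.247×40.5) = 0.8692, so
t_c = ln(3.992 × 0.8692) / 0.7390 = 1.244 / 0.7390 = 1.684 d.
L(t_c) = L₀ e^(−k_d t_c) = 40.5 × 0.6598 = 26.72 mg/L, and at the critical point k_2 D_c = k_d L, so D_c = (0.247/0.986) × 26.72 = 6.694 mg/L.

t_c ≈ 1.68 d; D_c ≈ 6.69 mg/L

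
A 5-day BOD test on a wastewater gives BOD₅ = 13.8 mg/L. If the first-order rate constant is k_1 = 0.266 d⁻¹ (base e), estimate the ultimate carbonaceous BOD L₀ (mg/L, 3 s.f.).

BOD₅ = L₀(1 − e^(−5k_1)) ⇒ L₀ = BOD₅ / (1 − e^(−5×0.266))
= 13.8 / (1 − 0.2645) = 13.8 / 0.7355 = 18.76 mg/L.

L₀ ≈ 18.8 mg/L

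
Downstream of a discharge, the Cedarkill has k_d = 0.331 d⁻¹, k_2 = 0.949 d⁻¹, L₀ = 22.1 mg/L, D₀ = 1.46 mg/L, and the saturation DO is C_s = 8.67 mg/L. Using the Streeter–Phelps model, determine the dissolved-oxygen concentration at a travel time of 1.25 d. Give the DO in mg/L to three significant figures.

DO ≈ 4.01 mg/L

k_d L₀/(k_2−k_d) = 0.331×22.1/(0.949−0.331) = 7.315/0.6180 = 11.84 mg/L.
e^(−k_d t) = e^(−0.331×1.250) = 0.6612; e^(−k_2 t) = e^(−0.949×1.250) = 0.3054.
D = 11.84 × (0.6612 − 0.3054) + 1.46 × 0.3054 = 4.212 + 0.4458 = 4.657 mg/L.
DO = C_s − D = 8.67 − 4.657 = 4.013 mg/L.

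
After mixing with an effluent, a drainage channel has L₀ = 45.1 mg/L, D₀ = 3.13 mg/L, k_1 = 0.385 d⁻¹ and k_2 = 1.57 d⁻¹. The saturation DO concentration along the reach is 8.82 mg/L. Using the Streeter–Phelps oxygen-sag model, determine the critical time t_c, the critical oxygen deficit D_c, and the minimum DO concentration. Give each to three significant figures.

t_c = [1/(k_2−k_1)] ln[(k_2/k_1)(1 − D₀(k_2−k_1)/(k_1 L₀))]
= [1/(1.57−0.385)] ln[(1.57/0.385)(1 − 3.13×1.185/(0.385×45.1))]
= (1/1.185) ln[4.078 × 0.7864] = 0.8439 × ln(3.207) = 0.8439 × 1.165 = 0.9834 d.
D_c = (k_1/k_2) L₀ e^(−k_1 t_c) = (0.385/1.57) × 45.1 × e^(−0.385×0.9834) = 0.2452 × 45.1 × 0.6848 = 7.574 mg/L.
Minimum DO = C_s − D_c = 8.82 − 7.574 = 1.246 mg/L.

t_c ≈ 0.983 d; D_c ≈ 7.57 mg/L; min DO ≈ 1.25 mg/L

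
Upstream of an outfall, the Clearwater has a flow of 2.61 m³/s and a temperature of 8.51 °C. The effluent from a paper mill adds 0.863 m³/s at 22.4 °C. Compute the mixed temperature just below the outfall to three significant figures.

12.0 °C

Flow-weighted mixing: C = (Q_r C_r + Q_w C_w)/(Q_r + Q_w)
= (2.61×8.51 + 0.863×22.4)/(2.61 + 0.863) = 41.54/3.473 = 11.96 °C.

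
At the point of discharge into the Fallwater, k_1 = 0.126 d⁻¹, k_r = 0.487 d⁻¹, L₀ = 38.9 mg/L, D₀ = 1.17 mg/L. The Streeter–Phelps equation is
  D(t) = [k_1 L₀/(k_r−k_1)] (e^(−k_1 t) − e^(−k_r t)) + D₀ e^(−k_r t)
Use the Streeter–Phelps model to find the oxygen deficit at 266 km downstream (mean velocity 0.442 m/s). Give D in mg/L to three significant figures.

D ≈ 5.23 mg/L

Travel time t = x/v = 266 km / (0.442 m/s) = 266000 m / 0.442 m/s = 601800 s = 6.965 d.
k_1 L₀/(k_r−k_1) = 0.126×38.9/(0.487−0.126) = 4.901/0.3610 = 13.58 mg/L.
e^(−k_1 t) = e^(−0.126×6.965) = 0.4158; e^(−k_r t) = e^(−0.487×6.965) = 0.03364.
D = 13.58 × (0.4158 − 0.03364) + 1.17 × 0.03364 = 5.188 + 0.03935 = 5.228 mg/L.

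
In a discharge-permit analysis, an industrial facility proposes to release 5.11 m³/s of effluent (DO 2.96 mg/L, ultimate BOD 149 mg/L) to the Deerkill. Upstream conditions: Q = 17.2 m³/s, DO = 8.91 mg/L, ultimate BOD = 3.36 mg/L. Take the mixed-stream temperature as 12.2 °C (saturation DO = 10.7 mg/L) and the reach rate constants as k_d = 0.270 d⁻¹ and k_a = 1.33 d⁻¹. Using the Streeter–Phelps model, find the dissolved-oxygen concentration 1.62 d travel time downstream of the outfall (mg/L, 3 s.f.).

DO ≈ 5.38 mg/L

Mixed DO = (17.2×8.91 + 5.11×2.96)/(17.2+5.11) = 168.4/22.31 = 7.547 mg/L.
Mixed L₀ = (17.2×3.36 + 5.11×149)/(22.31) = 819.2/22.31 = 36.72 mg/L.
Initial deficit D₀ = C_s − DO₀ = 10.7 − 7.547 = 3.153 mg/L.
D(1.62) = [0.270×36.72/(1.33−0.270)](e^(−0.270×1.62) − e^(−1.33×1.62)) + 3.153 e^(−1.33×1.62)
= 9.353 × (0.6457 − 0.1159) + 3.153 × 0.1159 = 5.320 mg/L.
DO = 10.7 − 5.320 = 5.380 mg/L.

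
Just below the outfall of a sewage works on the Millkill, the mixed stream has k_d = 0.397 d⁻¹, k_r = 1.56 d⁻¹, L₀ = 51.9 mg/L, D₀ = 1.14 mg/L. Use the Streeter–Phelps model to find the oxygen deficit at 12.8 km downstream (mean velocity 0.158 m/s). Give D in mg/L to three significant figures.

Travel time t = x/v = 12.8 km / (0.158 m/s) = 12800 m / 0.158 m/s = 81010 s = 0.9376 d.
k_d L₀/(k_r−k_d) = 0.397×51.9/(1.56−0.397) = 20.60/1.163 = 17.72 mg/L.
e^(−k_d t) = e^(−0.397×0.9376) = 0.6892; e^(−k_r t) = e^(−1.56×0.9376) = 0.2316.
D = 17.72 × (0.6892 − 0.2316) + 1.14 × 0.2316 = 8.107 + 0.2640 = 8.371 mg/L.

D ≈ 8.37 mg/L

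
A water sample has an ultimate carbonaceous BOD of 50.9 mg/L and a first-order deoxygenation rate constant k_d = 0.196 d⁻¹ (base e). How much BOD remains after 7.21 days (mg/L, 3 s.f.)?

L_t = L₀ e^(−k_d t) = 50.9 × e^(−0.196×7.21) = 50.9 × 0.2434 = 12.39 mg/L.

L ≈ 12.4 mg/L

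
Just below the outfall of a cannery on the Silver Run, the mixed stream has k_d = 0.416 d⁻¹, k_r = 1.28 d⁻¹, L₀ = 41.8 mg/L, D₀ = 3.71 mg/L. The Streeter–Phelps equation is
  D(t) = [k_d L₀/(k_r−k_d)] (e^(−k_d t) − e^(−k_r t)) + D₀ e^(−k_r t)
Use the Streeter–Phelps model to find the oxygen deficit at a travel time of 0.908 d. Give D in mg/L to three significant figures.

k_d L₀/(k_r−k_d) = 0.416×41.8/(1.28−0.416) = 17.39/0.8640 = 20.13 mg/L.
e^(−k_d t) = e^(−0.416×0.9080) = 0.6854; e^(−k_r t) = e^(−1.28×0.9080) = 0.3128.
D = 20.13 × (0.6854 − 0.3128) + 3.71 × 0.3128 = 7.500 + 1.160 = 8.660 mg/L.

D ≈ 8.66 mg/L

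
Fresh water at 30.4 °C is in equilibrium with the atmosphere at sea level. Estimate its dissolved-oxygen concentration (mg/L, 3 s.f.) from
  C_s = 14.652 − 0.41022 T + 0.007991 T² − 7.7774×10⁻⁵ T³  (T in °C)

C_s = 14.652 − 0.41022×30.4 + 0.007991×30.4² − 7.7774×10⁻⁵×30.4³ = 7.381 mg/L.

C_s ≈ 7.38 mg/L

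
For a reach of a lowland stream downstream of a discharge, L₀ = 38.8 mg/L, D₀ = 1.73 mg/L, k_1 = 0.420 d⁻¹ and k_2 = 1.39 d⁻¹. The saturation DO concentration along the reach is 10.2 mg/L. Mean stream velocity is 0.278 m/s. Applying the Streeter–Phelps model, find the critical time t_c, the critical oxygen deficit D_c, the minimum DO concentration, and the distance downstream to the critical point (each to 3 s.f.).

t_c ≈ 1.12 d; D_c ≈ 7.32 mg/L; min DO ≈ 2.88 mg/L; x_c ≈ 26.9 km

With k_2/k_1 = 3.310 and 1 − D₀(k_2−k_1)/(k_1 L₀) = 0.8970,
t_c = ln(3.310 × 0.8970) / (1.39 − 0.420) = ln(2.969) / 0.9700 = 1.088/0.9700 = 1.122 d.
L(t_c) = L₀ e^(−k_1 t_c) = 38.8 × 0.6243 = 24.22 mg/L, and at the critical point k_2 D_c = k_1 L, so D_c = (0.420/1.39) × 24.22 = 7.319 mg/L.
Minimum DO = C_s − D_c = 10.2 − 7.319 = 2.881 mg/L.
x_c = v t_c = 0.278 m/s × 1.122 d × 86400 s/d = 26940 m ≈ 26.9 km.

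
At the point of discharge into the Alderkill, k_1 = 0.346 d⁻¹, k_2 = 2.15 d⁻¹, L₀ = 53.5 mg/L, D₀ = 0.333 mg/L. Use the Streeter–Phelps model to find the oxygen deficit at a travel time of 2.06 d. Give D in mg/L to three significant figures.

k_1 L₀/(k_2−k_1) = 0.346×53.5/(2.15−0.346) = 18.51/1.804 = 10.26 mg/L.
e^(−k_1 t) = e^(−0.346×2.060) = 0.4903; e^(−k_2 t) = e^(−2.15×2.060) = 0.01193.
D = 10.26 × (0.4903 − 0.01193) + 0.333 × 0.01193 = 4.909 + 0.003971 = 4.912 mg/L.

D ≈ 4.91 mg/L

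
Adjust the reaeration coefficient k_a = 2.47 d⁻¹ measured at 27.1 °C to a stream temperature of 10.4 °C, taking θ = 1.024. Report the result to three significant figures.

k_a(T₂) = k_a(T₁) · θ^(T₂−T₁) = 2.47 × 1.024^(10.4−27.1)
= 2.47 × 1.024^-16.7 = 2.47 × 0.6730 = 1.662 d⁻¹.

k_a ≈ 1.66 d⁻¹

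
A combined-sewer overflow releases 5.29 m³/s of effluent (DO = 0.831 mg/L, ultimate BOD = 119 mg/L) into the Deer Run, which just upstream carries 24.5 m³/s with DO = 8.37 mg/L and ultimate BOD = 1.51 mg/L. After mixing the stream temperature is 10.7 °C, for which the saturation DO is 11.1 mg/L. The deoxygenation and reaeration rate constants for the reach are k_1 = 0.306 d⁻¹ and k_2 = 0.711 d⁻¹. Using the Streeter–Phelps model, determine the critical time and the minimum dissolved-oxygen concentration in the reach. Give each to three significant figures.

Mixed DO = (24.5×8.37 + 5.29×0.831)/(24.5+5.29) = 209.5/29.79 = 7.031 mg/L.
Mixed L₀ = (24.5×1.51 + 5.29×119)/(29.79) = 666.5/29.79 = 22.37 mg/L.
Initial deficit D₀ = C_s − DO₀ = 11.1 − 7.031 = 4.069 mg/L.
t_c = (1/0.4050) ln[(0.711/0.306)(1 − 4.069×0.4050/(0.306×22.37))] = 2.469 × ln(1.764) = 1.402 d.
D_c = (0.306/0.711) × 22.37 × e^(−0.306×1.402) = 0.4304 × 22.37 × 0.6512 = 6.270 mg/L.
Minimum DO = 11.1 − 6.270 = 4.830 mg/L.

t_c ≈ 1.40 d; minimum DO ≈ 4.83 mg/L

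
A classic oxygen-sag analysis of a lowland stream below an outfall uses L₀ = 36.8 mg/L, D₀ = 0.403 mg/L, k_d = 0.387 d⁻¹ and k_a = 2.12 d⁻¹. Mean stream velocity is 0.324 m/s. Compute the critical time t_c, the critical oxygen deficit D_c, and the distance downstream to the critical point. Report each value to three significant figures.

At the critical point dD/dt = 0, so k_d L₀ e^(−k_d t) = k_a D. Substituting D(t) from the Streeter–Phelps equation and solving for t gives
t_c = ln[(k_a/k_d)(1 − D₀(k_a−k_d)/(k_d L₀))] / (k_a−k_d).
Here k_a−k_d = 1.733 d⁻¹ and 1 − D₀(k_a−k_d)/(k_d L₀) = 1 − 0.403×1.733/(0.387×36.8) = 0.9510, so
t_c = ln(5.478 × 0.9510) / 1.733 = 1.650 / 1.733 = 0.9524 d.
D_c = (k_d/k_a) L₀ e^(−k_d t_c) = (0.387/2.12) × 36.8 × e^(−0.387×0.9524) = 0.1825 × 36.8 × 0.6917 = 4.647 mg/L.
x_c = v t_c = 0.324 m/s × 0.9524 d × 86400 s/d = 26660 m ≈ 26.7 km.

t_c ≈ 0.952 d; D_c ≈ 4.65 mg/L; x_c ≈ 26.7 km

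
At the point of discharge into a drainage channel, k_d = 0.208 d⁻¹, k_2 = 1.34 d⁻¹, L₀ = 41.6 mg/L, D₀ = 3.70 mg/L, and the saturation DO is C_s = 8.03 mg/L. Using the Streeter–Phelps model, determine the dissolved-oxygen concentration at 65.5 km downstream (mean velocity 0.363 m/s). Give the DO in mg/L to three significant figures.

Travel time t = x/v = 65.5 km / (0.363 m/s) = 65500 m / 0.363 m/s = 180400 s = 2.088 d.
k_d L₀/(k_2−k_d) = 0.208×41.6/(1.34−0.208) = 8.653/1.132 = 7.644 mg/L.
e^(−k_d t) = e^(−0.208×2.088) = 0.6477; e^(−k_2 t) = e^(−1.34×2.088) = 0.06090.
D = 7.644 × (0.6477 − 0.06090) + 3.70 × 0.06090 = 4.485 + 0.2253 = 4.710 mg/L.
DO = C_s − D = 8.03 − 4.710 = 3.320 mg/L.

DO ≈ 3.32 mg/L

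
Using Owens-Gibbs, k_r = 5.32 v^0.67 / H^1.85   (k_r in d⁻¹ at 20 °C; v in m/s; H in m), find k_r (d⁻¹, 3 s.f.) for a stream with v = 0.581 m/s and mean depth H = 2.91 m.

k_r ≈ 0.513 d⁻¹

k_r = 5.32 × 0.581^0.67 / 2.91^1.85 = 5.32 × 0.6950 / 7.214 = 0.5125 d⁻¹.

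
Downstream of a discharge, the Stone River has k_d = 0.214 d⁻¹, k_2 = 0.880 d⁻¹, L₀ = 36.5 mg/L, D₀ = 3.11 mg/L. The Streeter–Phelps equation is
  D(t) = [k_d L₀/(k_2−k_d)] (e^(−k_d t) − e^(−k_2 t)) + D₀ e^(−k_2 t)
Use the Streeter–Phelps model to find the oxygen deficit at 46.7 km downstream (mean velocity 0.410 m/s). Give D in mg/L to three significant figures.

Travel time t = x/v = 46.7 km / (0.410 m/s) = 46700 m / 0.410 m/s = 113900 s = 1.318 d.
k_d L₀/(k_2−k_d) = 0.214×36.5/(0.880−0.214) = 7.811/0.6660 = 11.73 mg/L.
e^(−k_d t) = e^(−0.214×1.318) = 0.7542; e^(−k_2 t) = e^(−0.880×1.318) = 0.3134.
D = 11.73 × (0.7542 − 0.3134) + 3.11 × 0.3134 = 5.169 + 0.9748 = 6.144 mg/L.

D ≈ 6.14 mg/L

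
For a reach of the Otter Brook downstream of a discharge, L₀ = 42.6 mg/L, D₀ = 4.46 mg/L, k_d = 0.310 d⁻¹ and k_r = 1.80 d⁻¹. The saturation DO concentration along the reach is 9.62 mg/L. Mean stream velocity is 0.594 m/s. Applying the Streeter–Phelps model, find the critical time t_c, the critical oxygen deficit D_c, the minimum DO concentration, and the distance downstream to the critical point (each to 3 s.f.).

With k_r/k_d = 5.806 and 1 − D₀(k_r−k_d)/(k_d L₀) = 0.4968,
t_c = ln(5.806 × 0.4968) / (1.80 − 0.310) = ln(2.885) / 1.490 = 1.059/1.490 = 0.7110 d.
L(t_c) = L₀ e^(−k_d t_c) = 42.6 × 0.8022 = 34.17 mg/L, and at the critical point k_r D_c = k_d L, so D_c = (0.310/1.80) × 34.17 = 5.885 mg/L.
Minimum DO = C_s − D_c = 9.62 − 5.885 = 3.735 mg/L.
x_c = v t_c = 0.594 m/s × 0.7110 d × 86400 s/d = 36490 m ≈ 36.5 km.

t_c ≈ 0.711 d; D_c ≈ 5.89 mg/L; min DO ≈ 3.73 mg/L; x_c ≈ 36.5 km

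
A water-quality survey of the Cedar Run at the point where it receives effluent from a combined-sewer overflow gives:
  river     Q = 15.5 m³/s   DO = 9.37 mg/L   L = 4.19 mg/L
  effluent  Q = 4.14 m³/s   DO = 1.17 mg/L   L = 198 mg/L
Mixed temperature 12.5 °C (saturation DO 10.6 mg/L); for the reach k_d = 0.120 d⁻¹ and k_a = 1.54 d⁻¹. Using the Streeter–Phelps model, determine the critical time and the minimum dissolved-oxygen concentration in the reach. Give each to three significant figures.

t_c ≈ 0.740 d; minimum DO ≈ 7.39 mg/L

Mixed DO = (15.5×9.37 + 4.14×1.17)/(15.5+4.14) = 150.1/19.64 = 7.641 mg/L.
Mixed L₀ = (15.5×4.19 + 4.14×198)/(19.64) = 884.7/19.64 = 45.04 mg/L.
Initial deficit D₀ = C_s − DO₀ = 10.6 − 7.641 = 2.959 mg/L.
t_c = (1/1.420) ln[(1.54/0.120)(1 − 2.959×1.420/(0.120×45.04))] = 0.7042 × ln(2.859) = 0.7398 d.
D_c = (0.120/1.54) × 45.04 × e^(−0.120×0.7398) = 0.07792 × 45.04 × 0.9151 = 3.212 mg/L.
Minimum DO = 10.6 − 3.212 = 7.388 mg/L.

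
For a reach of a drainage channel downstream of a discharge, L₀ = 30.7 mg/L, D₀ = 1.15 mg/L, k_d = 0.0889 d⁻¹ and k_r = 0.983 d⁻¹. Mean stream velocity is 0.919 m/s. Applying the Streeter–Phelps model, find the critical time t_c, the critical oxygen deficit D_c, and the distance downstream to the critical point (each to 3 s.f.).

t_c = [1/(k_r−k_d)] ln[(k_r/k_d)(1 − D₀(k_r−k_d)/(k_d L₀))]
= [1/(0.983−0.0889)] ln[(0.983/0.0889)(1 − 1.15×0.8941/(0.0889×30.7))]
= (1/0.8941) ln[11.06 × 0.6233] = 1.118 × ln(6.892) = 1.118 × 1.930 = 2.159 d.
L(t_c) = L₀ e^(−k_d t_c) = 30.7 × 0.8254 = 25.34 mg/L, and at the critical point k_r D_c = k_d L, so D_c = (0.0889/0.983) × 25.34 = 2.292 mg/L.
x_c = v t_c = 0.919 m/s × 2.159 d × 86400 s/d = 171400 m ≈ 171 km.

t_c ≈ 2.16 d; D_c ≈ 2.29 mg/L; x_c ≈ 171 km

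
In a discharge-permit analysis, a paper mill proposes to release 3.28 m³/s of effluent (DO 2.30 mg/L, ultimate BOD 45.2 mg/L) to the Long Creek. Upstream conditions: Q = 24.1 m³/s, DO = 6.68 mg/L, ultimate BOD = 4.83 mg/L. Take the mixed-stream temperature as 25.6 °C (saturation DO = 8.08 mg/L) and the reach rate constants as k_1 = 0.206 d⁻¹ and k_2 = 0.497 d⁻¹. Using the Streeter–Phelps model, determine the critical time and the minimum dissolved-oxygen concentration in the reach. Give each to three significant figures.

Mixed DO = (24.1×6.68 + 3.28×2.30)/(24.1+3.28) = 168.5/27.38 = 6.155 mg/L.
Mixed L₀ = (24.1×4.83 + 3.28×45.2)/(27.38) = 264.7/27.38 = 9.666 mg/L.
Initial deficit D₀ = C_s − DO₀ = 8.08 − 6.155 = 1.925 mg/L.
t_c = (1/0.2910) ln[(0.497/0.206)(1 − 1.925×0.2910/(0.206×9.666))] = 3.436 × ln(1.734) = 1.892 d.
D_c = (0.206/0.497) × 9.666 × e^(−0.206×1.892) = 0.4145 × 9.666 × 0.6773 = 2.714 mg/L.
Minimum DO = 8.08 − 2.714 = 5.366 mg/L.

t_c ≈ 1.89 d; minimum DO ≈ 5.37 mg/L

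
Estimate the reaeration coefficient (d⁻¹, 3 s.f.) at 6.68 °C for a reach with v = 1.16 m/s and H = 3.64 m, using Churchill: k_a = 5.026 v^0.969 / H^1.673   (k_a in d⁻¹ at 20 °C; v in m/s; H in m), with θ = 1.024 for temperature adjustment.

k_a ≈ 0.487 d⁻¹

k_a(20) = 5.026 × 1.16^0.969 / 3.64^1.673 = 5.026 × 1.155 / 8.684 = 0.6683 d⁻¹.
k_a(6.68) = 0.6683 × 1.024^(6.68−20) = 0.6683 × 0.7291 = 0.4873 d⁻¹.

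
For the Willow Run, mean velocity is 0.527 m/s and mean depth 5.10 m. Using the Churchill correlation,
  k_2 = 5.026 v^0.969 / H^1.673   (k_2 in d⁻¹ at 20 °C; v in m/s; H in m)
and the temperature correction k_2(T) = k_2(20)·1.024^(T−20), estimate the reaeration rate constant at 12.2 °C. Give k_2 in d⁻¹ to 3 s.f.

k_2 ≈ 0.147 d⁻¹

k_2(20) = 5.026 × 0.527^0.969 / 5.10^1.673 = 5.026 × 0.5376 / 15.27 = 0.1770 d⁻¹.
k_2(12.2) = 0.1770 × 1.024^(12.2−20) = 0.1770 × 0.8311 = 0.1471 d⁻¹.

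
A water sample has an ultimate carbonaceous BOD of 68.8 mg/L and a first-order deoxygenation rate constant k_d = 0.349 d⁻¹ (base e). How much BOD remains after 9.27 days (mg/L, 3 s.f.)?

L ≈ 2.71 mg/L

L_t = L₀ e^(−k_d t) = 68.8 × e^(−0.349×9.27) = 68.8 × 0.03935 = 2.707 mg/L.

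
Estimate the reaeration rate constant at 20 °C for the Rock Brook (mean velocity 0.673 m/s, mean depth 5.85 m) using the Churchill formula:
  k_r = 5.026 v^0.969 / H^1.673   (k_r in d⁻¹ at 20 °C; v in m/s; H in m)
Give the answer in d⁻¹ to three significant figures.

k_r ≈ 0.178 d⁻¹

k_r = 5.026 × 0.673^0.969 / 5.85^1.673 = 5.026 × 0.6813 / 19.21 = 0.1783 d⁻¹.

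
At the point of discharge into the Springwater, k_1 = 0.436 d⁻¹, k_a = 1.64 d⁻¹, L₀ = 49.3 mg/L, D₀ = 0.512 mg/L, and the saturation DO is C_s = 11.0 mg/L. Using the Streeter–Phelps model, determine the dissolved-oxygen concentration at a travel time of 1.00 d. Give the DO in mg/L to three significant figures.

DO ≈ 2.82 mg/L

k_1 L₀/(k_a−k_1) = 0.436×49.3/(1.64−0.436) = 21.49/1.204 = 17.85 mg/L.
e^(−k_1 t) = e^(−0.436×1.000) = 0.6466; e^(−k_a t) = e^(−1.64×1.000) = 0.1940.
D = 17.85 × (0.6466 − 0.1940) + 0.512 × 0.1940 = 8.081 + 0.09932 = 8.180 mg/L.
DO = C_s − D = 11.0 − 8.180 = 2.820 mg/L.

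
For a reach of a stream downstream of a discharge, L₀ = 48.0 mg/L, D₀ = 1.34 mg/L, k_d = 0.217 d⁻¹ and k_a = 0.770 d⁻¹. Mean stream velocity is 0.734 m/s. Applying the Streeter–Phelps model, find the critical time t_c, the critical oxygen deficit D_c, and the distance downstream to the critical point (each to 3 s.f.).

t_c = [1/(k_a−k_d)] ln[(k_a/k_d)(1 − D₀(k_a−k_d)/(k_d L₀))]
= [1/(0.770−0.217)] ln[(0.770/0.217)(1 − 1.34×0.5530/(0.217×48.0))]
= (1/0.5530) ln[3.548 × 0.9289] = 1.808 × ln(3.296) = 1.808 × 1.193 = 2.157 d.
D_c = (k_d/k_a) L₀ e^(−k_d t_c) = (0.217/0.770) × 48.0 × e^(−0.217×2.157) = 0.2818 × 48.0 × 0.6262 = 8.471 mg/L.
x_c = v t_c = 0.734 m/s × 2.157 d × 86400 s/d = 136800 m ≈ 137 km.

t_c ≈ 2.16 d; D_c ≈ 8.47 mg/L; x_c ≈ 137 km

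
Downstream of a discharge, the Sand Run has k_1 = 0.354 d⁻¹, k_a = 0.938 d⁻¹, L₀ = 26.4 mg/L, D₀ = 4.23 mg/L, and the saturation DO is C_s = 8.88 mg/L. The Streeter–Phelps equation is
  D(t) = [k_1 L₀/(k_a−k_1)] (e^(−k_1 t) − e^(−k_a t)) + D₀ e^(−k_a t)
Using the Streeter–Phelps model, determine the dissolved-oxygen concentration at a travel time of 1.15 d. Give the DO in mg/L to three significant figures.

k_1 L₀/(k_a−k_1) = 0.354×26.4/(0.938−0.354) = 9.346/0.5840 = 16.00 mg/L.
e^(−k_1 t) = e^(−0.354×1.150) = 0.6656; e^(−k_a t) = e^(−0.938×1.150) = 0.3400.
D = 16.00 × (0.6656 − 0.3400) + 4.23 × 0.3400 = 5.210 + 1.438 = 6.648 mg/L.
DO = C_s − D = 8.88 − 6.648 = 2.232 mg/L.

DO ≈ 2.23 mg/L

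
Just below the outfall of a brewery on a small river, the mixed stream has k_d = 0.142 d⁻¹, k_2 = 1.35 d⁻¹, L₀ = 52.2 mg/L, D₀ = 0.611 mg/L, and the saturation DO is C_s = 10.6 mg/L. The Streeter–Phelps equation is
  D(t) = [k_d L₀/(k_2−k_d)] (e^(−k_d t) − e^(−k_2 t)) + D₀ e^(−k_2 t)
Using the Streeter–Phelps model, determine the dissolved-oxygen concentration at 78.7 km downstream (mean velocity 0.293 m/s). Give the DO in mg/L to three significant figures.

DO ≈ 6.74 mg/L

Travel time t = x/v = 78.7 km / (0.293 m/s) = 78700 m / 0.293 m/s = 268600 s = 3.109 d.
k_d L₀/(k_2−k_d) = 0.142×52.2/(1.35−0.142) = 7.412/1.208 = 6.136 mg/L.
e^(−k_d t) = e^(−0.142×3.109) = 0.6431; e^(−k_2 t) = e^(−1.35×3.109) = 0.01504.
D = 6.136 × (0.6431 − 0.01504) + 0.611 × 0.01504 = 3.854 + 0.009191 = 3.863 mg/L.
DO = C_s − D = 10.6 − 3.863 = 6.737 mg/L.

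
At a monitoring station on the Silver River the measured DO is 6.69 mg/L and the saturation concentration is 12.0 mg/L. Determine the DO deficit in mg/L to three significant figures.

D ≈ 5.31 mg/L

D = C_s − C = 12.0 − 6.69 = 5.31 mg/L.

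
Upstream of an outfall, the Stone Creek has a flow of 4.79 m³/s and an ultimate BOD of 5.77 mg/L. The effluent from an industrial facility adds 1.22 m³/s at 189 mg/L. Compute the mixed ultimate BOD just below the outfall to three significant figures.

43.0 mg/L

Flow-weighted mixing: C = (Q_r C_r + Q_w C_w)/(Q_r + Q_w)
= (4.79×5.77 + 1.22×189)/(4.79 + 1.22) = 258.2/6.010 = 42.96 mg/L.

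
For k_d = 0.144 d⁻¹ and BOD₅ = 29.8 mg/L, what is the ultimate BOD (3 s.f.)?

L₀ ≈ 58.1 mg/L

BOD₅ = L₀(1 − e^(−5k_d)) ⇒ L₀ = BOD₅ / (1 − e^(−5×0.144))
= 29.8 / (1 − 0.4868) = 29.8 / 0.5132 = 58.06 mg/L.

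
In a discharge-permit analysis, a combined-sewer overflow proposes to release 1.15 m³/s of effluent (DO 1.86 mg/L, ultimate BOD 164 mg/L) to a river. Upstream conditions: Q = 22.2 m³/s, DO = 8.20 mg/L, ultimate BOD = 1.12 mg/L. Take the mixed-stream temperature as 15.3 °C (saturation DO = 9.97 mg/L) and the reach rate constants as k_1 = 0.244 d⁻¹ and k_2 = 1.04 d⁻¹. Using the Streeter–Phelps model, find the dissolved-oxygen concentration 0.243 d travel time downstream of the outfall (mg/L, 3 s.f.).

DO ≈ 7.89 mg/L

Mixed DO = (22.2×8.20 + 1.15×1.86)/(22.2+1.15) = 184.2/23.35 = 7.888 mg/L.
Mixed L₀ = (22.2×1.12 + 1.15×164)/(23.35) = 213.5/23.35 = 9.142 mg/L.
Initial deficit D₀ = C_s − DO₀ = 9.97 − 7.888 = 2.082 mg/L.
D(0.243) = [0.244×9.142/(1.04−0.244)](e^(−0.244×0.243) − e^(−1.04×0.243)) + 2.082 e^(−1.04×0.243)
= 2.802 × (0.9424 − 0.7767) + 2.082 × 0.7767 = 2.082 mg/L.
DO = 9.97 − 2.082 = 7.888 mg/L.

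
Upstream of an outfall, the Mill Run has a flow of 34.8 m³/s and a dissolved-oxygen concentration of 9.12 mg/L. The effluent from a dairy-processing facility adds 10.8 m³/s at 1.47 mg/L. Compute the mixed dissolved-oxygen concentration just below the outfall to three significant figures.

Flow-weighted mixing: C = (Q_r C_r + Q_w C_w)/(Q_r + Q_w)
= (34.8×9.12 + 10.8×1.47)/(34.8 + 10.8) = 333.3/45.60 = 7.308 mg/L.

7.31 mg/L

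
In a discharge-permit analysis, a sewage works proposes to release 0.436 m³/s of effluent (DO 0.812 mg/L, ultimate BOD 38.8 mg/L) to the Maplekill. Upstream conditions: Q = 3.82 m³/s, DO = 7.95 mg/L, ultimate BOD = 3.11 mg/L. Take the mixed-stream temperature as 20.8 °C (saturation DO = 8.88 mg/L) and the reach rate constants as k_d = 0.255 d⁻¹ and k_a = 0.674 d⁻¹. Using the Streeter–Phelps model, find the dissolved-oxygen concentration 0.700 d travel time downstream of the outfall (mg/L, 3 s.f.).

Mixed DO = (3.82×7.95 + 0.436×0.812)/(3.82+0.436) = 30.72/4.256 = 7.219 mg/L.
Mixed L₀ = (3.82×3.11 + 0.436×38.8)/(4.256) = 28.80/4.256 = 6.766 mg/L.
Initial deficit D₀ = C_s − DO₀ = 8.88 − 7.219 = 1.661 mg/L.
D(0.700) = [0.255×6.766/(0.674−0.255)](e^(−0.255×0.700) − e^(−0.674×0.700)) + 1.661 e^(−0.674×0.700)
= 4.118 × (0.8365 − 0.6239) + 1.661 × 0.6239 = 1.912 mg/L.
DO = 8.88 − 1.912 = 6.968 mg/L.

DO ≈ 6.97 mg/L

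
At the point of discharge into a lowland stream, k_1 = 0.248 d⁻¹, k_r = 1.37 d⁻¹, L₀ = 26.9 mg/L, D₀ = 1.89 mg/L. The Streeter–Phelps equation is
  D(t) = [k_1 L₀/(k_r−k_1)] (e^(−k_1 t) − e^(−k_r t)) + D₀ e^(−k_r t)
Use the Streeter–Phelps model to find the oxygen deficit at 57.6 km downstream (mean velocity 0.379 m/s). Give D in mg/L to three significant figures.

Travel time t = x/v = 57.6 km / (0.379 m/s) = 57600 m / 0.379 m/s = 152000 s = 1.759 d.
k_1 L₀/(k_r−k_1) = 0.248×26.9/(1.37−0.248) = 6.671/1.122 = 5.946 mg/L.
e^(−k_1 t) = e^(−0.248×1.759) = 0.6465; e^(−k_r t) = e^(−1.37×1.759) = 0.08983.
D = 5.946 × (0.6465 − 0.08983) + 1.89 × 0.08983 = 3.310 + 0.1698 = 3.479 mg/L.

D ≈ 3.48 mg/L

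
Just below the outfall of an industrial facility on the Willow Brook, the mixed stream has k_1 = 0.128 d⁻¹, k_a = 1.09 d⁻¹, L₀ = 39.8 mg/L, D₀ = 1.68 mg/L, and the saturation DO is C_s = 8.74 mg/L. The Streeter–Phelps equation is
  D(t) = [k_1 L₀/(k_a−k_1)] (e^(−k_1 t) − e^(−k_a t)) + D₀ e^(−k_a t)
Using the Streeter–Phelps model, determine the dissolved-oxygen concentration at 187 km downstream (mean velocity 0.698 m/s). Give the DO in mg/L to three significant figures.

Travel time t = x/v = 187 km / (0.698 m/s) = 187000 m / 0.698 m/s = 267900 s = 3.101 d.
k_1 L₀/(k_a−k_1) = 0.128×39.8/(1.09−0.128) = 5.094/0.9620 = 5.296 mg/L.
e^(−k_1 t) = e^(−0.128×3.101) = 0.6724; e^(−k_a t) = e^(−1.09×3.101) = 0.03405.
D = 5.296 × (0.6724 − 0.03405) + 1.68 × 0.03405 = 3.380 + 0.05721 = 3.438 mg/L.
DO = C_s − D = 8.74 − 3.438 = 5.302 mg/L.

DO ≈ 5.30 mg/L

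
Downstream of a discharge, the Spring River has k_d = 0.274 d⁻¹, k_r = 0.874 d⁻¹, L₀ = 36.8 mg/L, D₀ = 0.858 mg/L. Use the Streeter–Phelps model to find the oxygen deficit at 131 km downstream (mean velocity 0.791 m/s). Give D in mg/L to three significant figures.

D ≈ 6.95 mg/L

Travel time t = x/v = 131 km / (0.791 m/s) = 131000 m / 0.791 m/s = 165600 s = 1.917 d.
k_d L₀/(k_r−k_d) = 0.274×36.8/(0.874−0.274) = 10.08/0.6000 = 16.81 mg/L.
e^(−k_d t) = e^(−0.274×1.917) = 0.5914; e^(−k_r t) = e^(−0.874×1.917) = 0.1873.
D = 16.81 × (0.5914 − 0.1873) + 0.858 × 0.1873 = 6.792 + 0.1607 = 6.953 mg/L.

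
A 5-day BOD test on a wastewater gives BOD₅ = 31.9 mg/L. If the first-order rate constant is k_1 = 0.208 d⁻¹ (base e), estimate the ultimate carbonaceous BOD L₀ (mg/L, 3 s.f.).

BOD₅ = L₀(1 − e^(−5k_1)) ⇒ L₀ = BOD₅ / (1 − e^(−5×0.208))
= 31.9 / (1 − 0.3535) = 31.9 / 0.6465 = 49.34 mg/L.

L₀ ≈ 49.3 mg/L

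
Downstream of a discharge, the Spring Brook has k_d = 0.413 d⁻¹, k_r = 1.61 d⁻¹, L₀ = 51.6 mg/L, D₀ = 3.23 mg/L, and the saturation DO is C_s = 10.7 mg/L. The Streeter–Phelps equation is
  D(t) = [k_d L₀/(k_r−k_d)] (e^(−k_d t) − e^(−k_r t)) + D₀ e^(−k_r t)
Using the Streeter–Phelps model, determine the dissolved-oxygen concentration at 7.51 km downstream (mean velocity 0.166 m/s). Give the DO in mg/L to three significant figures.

Travel time t = x/v = 7.51 km / (0.166 m/s) = 7510 m / 0.166 m/s = 45240 s = 0.5236 d.
k_d L₀/(k_r−k_d) = 0.413×51.6/(1.61−0.413) = 21.31/1.197 = 17.80 mg/L.
e^(−k_d t) = e^(−0.413×0.5236) = 0.8055; e^(−k_r t) = e^(−1.61×0.5236) = 0.4304.
D = 17.80 × (0.8055 − 0.4304) + 3.23 × 0.4304 = 6.679 + 1.390 = 8.069 mg/L.
DO = C_s − D = 10.7 − 8.069 = 2.631 mg/L.

DO ≈ 2.63 mg/L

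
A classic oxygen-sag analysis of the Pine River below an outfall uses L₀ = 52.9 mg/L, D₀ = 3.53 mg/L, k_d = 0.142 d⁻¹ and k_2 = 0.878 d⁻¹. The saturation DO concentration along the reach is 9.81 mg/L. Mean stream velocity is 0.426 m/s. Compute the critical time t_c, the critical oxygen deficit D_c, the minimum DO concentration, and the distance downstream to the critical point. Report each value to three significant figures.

t_c ≈ 1.90 d; D_c ≈ 6.53 mg/L; min DO ≈ 3.28 mg/L; x_c ≈ 69.9 km

With k_2/k_d = 6.183 and 1 − D₀(k_2−k_d)/(k_d L₀) = 0.6541,
t_c = ln(6.183 × 0.6541) / (0.878 − 0.142) = ln(4.045) / 0.7360 = 1.397/0.7360 = 1.899 d.
D_c = (k_d/k_2) L₀ e^(−k_d t_c) = (0.142/0.878) × 52.9 × e^(−0.142×1.899) = 0.1617 × 52.9 × 0.7637 = 6.534 mg/L.
Minimum DO = C_s − D_c = 9.81 − 6.534 = 3.276 mg/L.
x_c = v t_c = 0.426 m/s × 1.899 d × 86400 s/d = 69880 m ≈ 69.9 km.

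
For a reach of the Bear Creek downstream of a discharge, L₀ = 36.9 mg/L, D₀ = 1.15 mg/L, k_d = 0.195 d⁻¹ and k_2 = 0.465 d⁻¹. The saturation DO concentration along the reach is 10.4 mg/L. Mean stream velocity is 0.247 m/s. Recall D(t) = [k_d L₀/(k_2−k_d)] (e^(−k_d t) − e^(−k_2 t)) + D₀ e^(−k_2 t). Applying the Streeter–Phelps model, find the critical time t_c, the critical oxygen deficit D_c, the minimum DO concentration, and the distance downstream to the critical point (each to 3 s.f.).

t_c ≈ 3.06 d; D_c ≈ 8.53 mg/L; min DO ≈ 1.87 mg/L; x_c ≈ 65.2 km

At the critical point dD/dt = 0, so k_d L₀ e^(−k_d t) = k_2 D. Substituting D(t) from the Streeter–Phelps equation and solving for t gives
t_c = ln[(k_2/k_d)(1 − D₀(k_2−k_d)/(k_d L₀))] / (k_2−k_d).
Here k_2−k_d = 0.2700 d⁻¹ and 1 − D₀(k_2−k_d)/(k_d L₀) = 1 − 1.15×0.2700/(0.195×36.9) = 0.9568, so
t_c = ln(2.385 × 0.9568) / 0.2700 = 0.8249 / 0.2700 = 3.055 d.
L(t_c) = L₀ e^(−k_d t_c) = 36.9 × 0.5511 = 20.34 mg/L, and at the critical point k_2 D_c = k_d L, so D_c = (0.195/0.465) × 20.34 = 8.528 mg/L.
Minimum DO = C_s − D_c = 10.4 − 8.528 = 1.872 mg/L.
x_c = v t_c = 0.247 m/s × 3.055 d × 86400 s/d = 65200 m ≈ 65.2 km.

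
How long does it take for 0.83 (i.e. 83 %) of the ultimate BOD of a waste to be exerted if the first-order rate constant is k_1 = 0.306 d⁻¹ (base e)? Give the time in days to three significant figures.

y/L₀ = 1 − e^(−k_1 t) = 0.83 ⇒ e^(−k_1 t) = 0.170
t = −ln(0.170) / 0.306 = 1.772 / 0.306 = 5.791 d.

t ≈ 5.79 d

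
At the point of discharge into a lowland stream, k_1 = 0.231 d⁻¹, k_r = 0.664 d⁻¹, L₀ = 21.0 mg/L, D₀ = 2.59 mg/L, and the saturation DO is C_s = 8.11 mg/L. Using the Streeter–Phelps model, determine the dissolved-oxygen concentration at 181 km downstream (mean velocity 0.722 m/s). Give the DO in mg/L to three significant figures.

DO ≈ 3.63 mg/L

Travel time t = x/v = 181 km / (0.722 m/s) = 181000 m / 0.722 m/s = 250700 s = 2.902 d.
k_1 L₀/(k_r−k_1) = 0.231×21.0/(0.664−0.231) = 4.851/0.4330 = 11.20 mg/L.
e^(−k_1 t) = e^(−0.231×2.902) = 0.5116; e^(−k_r t) = e^(−0.664×2.902) = 0.1456.
D = 11.20 × (0.5116 − 0.1456) + 2.59 × 0.1456 = 4.100 + 0.3772 = 4.477 mg/L.
DO = C_s − D = 8.11 − 4.477 = 3.633 mg/L.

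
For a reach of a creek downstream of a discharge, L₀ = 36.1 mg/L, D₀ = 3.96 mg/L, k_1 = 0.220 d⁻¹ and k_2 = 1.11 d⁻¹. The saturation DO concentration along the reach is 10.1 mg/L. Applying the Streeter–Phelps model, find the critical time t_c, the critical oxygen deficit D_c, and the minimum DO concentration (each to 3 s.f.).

t_c ≈ 1.16 d; D_c ≈ 5.54 mg/L; min DO ≈ 4.56 mg/L

At the critical point dD/dt = 0, so k_1 L₀ e^(−k_1 t) = k_2 D. Substituting D(t) from the Streeter–Phelps equation and solving for t gives
t_c = ln[(k_2/k_1)(1 − D₀(k_2−k_1)/(k_1 L₀))] / (k_2−k_1).
Here k_2−k_1 = 0.8900 d⁻¹ and 1 − D₀(k_2−k_1)/(k_1 L₀) = 1 − 3.96×0.8900/(0.220×36.1) = 0.5562, so
t_c = ln(5.045 × 0.5562) / 0.8900 = 1.032 / 0.8900 = 1.159 d.
L(t_c) = L₀ e^(−k_1 t_c) = 36.1 × 0.7749 = 27.97 mg/L, and at the critical point k_2 D_c = k_1 L, so D_c = (0.220/1.11) × 27.97 = 5.544 mg/L.
Minimum DO = C_s − D_c = 10.1 − 5.544 = 4.556 mg/L.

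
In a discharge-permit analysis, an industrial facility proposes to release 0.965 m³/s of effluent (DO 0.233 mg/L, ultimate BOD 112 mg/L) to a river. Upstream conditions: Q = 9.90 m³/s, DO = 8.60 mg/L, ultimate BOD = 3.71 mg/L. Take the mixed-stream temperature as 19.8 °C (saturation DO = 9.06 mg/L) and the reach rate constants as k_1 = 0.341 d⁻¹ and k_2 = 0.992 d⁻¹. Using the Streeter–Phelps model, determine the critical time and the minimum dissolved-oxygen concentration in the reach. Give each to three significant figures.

t_c ≈ 1.35 d; minimum DO ≈ 6.17 mg/L

Mixed DO = (9.90×8.60 + 0.965×0.233)/(9.90+0.965) = 85.36/10.87 = 7.857 mg/L.
Mixed L₀ = (9.90×3.71 + 0.965×112)/(10.87) = 144.8/10.87 = 13.33 mg/L.
Initial deficit D₀ = C_s − DO₀ = 9.06 − 7.857 = 1.203 mg/L.
t_c = (1/0.6510) ln[(0.992/0.341)(1 − 1.203×0.6510/(0.341×13.33))] = 1.536 × ln(2.408) = 1.350 d.
D_c = (0.341/0.992) × 13.33 × e^(−0.341×1.350) = 0.3438 × 13.33 × 0.6311 = 2.891 mg/L.
Minimum DO = 9.06 − 2.891 = 6.169 mg/L.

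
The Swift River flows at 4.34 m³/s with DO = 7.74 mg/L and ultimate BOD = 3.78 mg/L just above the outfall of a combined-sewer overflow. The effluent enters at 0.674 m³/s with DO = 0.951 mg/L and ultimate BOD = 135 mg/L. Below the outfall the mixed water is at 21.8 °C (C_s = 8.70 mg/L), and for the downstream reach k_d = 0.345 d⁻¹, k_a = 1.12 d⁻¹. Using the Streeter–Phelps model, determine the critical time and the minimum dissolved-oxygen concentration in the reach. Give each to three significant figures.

t_c ≈ 1.24 d; minimum DO ≈ 4.39 mg/L

Mixed DO = (4.34×7.74 + 0.674×0.951)/(4.34+0.674) = 34.23/5.014 = 6.827 mg/L.
Mixed L₀ = (4.34×3.78 + 0.674×135)/(5.014) = 107.4/5.014 = 21.42 mg/L.
Initial deficit D₀ = C_s − DO₀ = 8.70 − 6.827 = 1.873 mg/L.
t_c = (1/0.7750) ln[(1.12/0.345)(1 − 1.873×0.7750/(0.345×21.42))] = 1.290 × ln(2.609) = 1.237 d.
D_c = (0.345/1.12) × 21.42 × e^(−0.345×1.237) = 0.3080 × 21.42 × 0.6526 = 4.305 mg/L.
Minimum DO = 8.70 − 4.305 = 4.395 mg/L.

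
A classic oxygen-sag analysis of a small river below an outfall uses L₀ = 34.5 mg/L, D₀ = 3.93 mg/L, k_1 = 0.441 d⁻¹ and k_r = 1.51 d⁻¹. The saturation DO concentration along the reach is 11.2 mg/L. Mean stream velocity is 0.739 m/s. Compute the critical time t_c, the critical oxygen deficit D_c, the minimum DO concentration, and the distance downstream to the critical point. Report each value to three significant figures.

t_c = [1/(k_r−k_1)] ln[(k_r/k_1)(1 − D₀(k_r−k_1)/(k_1 L₀))]
= [1/(1.51−0.441)] ln[(1.51/0.441)(1 − 3.93×1.069/(0.441×34.5))]
= (1/1.069) ln[3.424 × 0.7239] = 0.9355 × ln(2.479) = 0.9355 × 0.9077 = 0.8491 d.
L(t_c) = L₀ e^(−k_1 t_c) = 34.5 × 0.6877 = 23.72 mg/L, and at the critical point k_r D_c = k_1 L, so D_c = (0.441/1.51) × 23.72 = 6.929 mg/L.
Minimum DO = C_s − D_c = 11.2 − 6.929 = 4.271 mg/L.
x_c = v t_c = 0.739 m/s × 0.8491 d × 86400 s/d = 54210 m ≈ 54.2 km.

t_c ≈ 0.849 d; D_c ≈ 6.93 mg/L; min DO ≈ 4.27 mg/L; x_c ≈ 54.2 km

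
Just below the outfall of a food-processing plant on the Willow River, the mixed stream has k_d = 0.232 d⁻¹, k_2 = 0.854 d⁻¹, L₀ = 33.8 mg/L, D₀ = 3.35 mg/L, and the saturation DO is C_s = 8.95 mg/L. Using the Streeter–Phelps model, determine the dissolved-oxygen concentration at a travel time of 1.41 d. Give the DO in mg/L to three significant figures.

k_d L₀/(k_2−k_d) = 0.232×33.8/(0.854−0.232) = 7.842/0.6220 = 12.61 mg/L.
e^(−k_d t) = e^(−0.232×1.410) = 0.7210; e^(−k_2 t) = e^(−0.854×1.410) = 0.2999.
D = 12.61 × (0.7210 − 0.2999) + 3.35 × 0.2999 = 5.308 + 1.005 = 6.313 mg/L.
DO = C_s − D = 8.95 − 6.313 = 2.637 mg/L.

DO ≈ 2.64 mg/L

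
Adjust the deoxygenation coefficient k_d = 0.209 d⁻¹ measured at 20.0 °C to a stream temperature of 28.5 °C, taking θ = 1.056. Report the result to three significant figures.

k_d ≈ 0.332 d⁻¹

k_d(T₂) = k_d(T₁) · θ^(T₂−T₁) = 0.209 × 1.056^(28.5−20.0)
= 0.209 × 1.056^8.50 = 0.209 × 1.589 = 0.3321 d⁻¹.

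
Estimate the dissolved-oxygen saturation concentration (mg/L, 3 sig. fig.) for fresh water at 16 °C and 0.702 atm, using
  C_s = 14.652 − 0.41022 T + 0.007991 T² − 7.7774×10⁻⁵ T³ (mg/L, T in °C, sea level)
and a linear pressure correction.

C_s ≈ 6.89 mg/L

At sea level: C_s = 14.652 − 0.41022×16 + 0.007991×16² − 7.7774×10⁻⁵×16³ = 9.816 mg/L.
Pressure correction: C_s' = 9.816 × 0.702 = 6.891 mg/L.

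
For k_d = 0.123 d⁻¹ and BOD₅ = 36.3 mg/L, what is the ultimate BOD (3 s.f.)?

BOD₅ = L₀(1 − e^(−5k_d)) ⇒ L₀ = BOD₅ / (1 − e^(−5×0.123))
= 36.3 / (1 − 0.5406) = 36.3 / 0.4594 = 79.02 mg/L.

L₀ ≈ 79.0 mg/L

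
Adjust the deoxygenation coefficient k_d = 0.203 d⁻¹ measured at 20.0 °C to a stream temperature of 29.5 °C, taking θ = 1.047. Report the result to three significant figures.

k_d ≈ 0.314 d⁻¹

k_d(T₂) = k_d(T₁) · θ^(T₂−T₁) = 0.203 × 1.047^(29.5−20.0)
= 0.203 × 1.047^9.50 = 0.203 × 1.547 = 0.3140 d⁻¹.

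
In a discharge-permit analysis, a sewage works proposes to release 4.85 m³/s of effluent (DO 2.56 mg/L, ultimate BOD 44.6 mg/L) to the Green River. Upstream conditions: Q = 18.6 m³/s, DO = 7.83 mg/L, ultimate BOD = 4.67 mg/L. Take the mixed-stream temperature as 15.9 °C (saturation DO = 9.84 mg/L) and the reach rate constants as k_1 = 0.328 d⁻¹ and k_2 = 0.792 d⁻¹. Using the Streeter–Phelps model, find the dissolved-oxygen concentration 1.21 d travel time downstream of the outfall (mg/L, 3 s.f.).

DO ≈ 6.01 mg/L

Mixed DO = (18.6×7.83 + 4.85×2.56)/(18.6+4.85) = 158.1/23.45 = 6.740 mg/L.
Mixed L₀ = (18.6×4.67 + 4.85×44.6)/(23.45) = 303.2/23.45 = 12.93 mg/L.
Initial deficit D₀ = C_s − DO₀ = 9.84 − 6.740 = 3.100 mg/L.
D(1.21) = [0.328×12.93/(0.792−0.328)](e^(−0.328×1.21) − e^(−0.792×1.21)) + 3.100 e^(−0.792×1.21)
= 9.139 × (0.6724 − 0.3835) + 3.100 × 0.3835 = 3.829 mg/L.
DO = 9.84 − 3.829 = 6.011 mg/L.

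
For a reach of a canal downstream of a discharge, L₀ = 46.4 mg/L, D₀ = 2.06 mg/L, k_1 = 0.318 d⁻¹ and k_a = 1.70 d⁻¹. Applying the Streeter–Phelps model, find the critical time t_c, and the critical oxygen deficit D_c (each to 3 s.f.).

t_c ≈ 1.06 d; D_c ≈ 6.20 mg/L

At the critical point dD/dt = 0, so k_1 L₀ e^(−k_1 t) = k_a D. Substituting D(t) from the Streeter–Phelps equation and solving for t gives
t_c = ln[(k_a/k_1)(1 − D₀(k_a−k_1)/(k_1 L₀))] / (k_a−k_1).
Here k_a−k_1 = 1.382 d⁻¹ and 1 − D₀(k_a−k_1)/(k_1 L₀) = 1 − 2.06×1.382/(0.318×46.4) = 0.8071, so
t_c = ln(5.346 × 0.8071) / 1.382 = 1.462 / 1.382 = 1.058 d.
L(t_c) = L₀ e^(−k_1 t_c) = 46.4 × 0.7143 = 33.15 mg/L, and at the critical point k_a D_c = k_1 L, so D_c = (0.318/1.70) × 33.15 = 6.200 mg/L.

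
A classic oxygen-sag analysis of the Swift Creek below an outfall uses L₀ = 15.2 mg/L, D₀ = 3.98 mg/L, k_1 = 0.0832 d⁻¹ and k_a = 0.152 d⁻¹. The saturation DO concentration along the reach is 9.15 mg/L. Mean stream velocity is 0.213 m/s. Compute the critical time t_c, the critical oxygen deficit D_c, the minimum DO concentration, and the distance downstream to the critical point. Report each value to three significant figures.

t_c ≈ 5.21 d; D_c ≈ 5.39 mg/L; min DO ≈ 3.76 mg/L; x_c ≈ 95.9 km

At the critical point dD/dt = 0, so k_1 L₀ e^(−k_1 t) = k_a D. Substituting D(t) from the Streeter–Phelps equation and solving for t gives
t_c = ln[(k_a/k_1)(1 − D₀(k_a−k_1)/(k_1 L₀))] / (k_a−k_1).
Here k_a−k_1 = 0.06880 d⁻¹ and 1 − D₀(k_a−k_1)/(k_1 L₀) = 1 − 3.98×0.06880/(0.0832×15.2) = 0.7835, so
t_c = ln(1.827 × 0.7835) / 0.06880 = 0.3586 / 0.06880 = 5.212 d.
D_c = (k_1/k_a) L₀ e^(−k_1 t_c) = (0.0832/0.152) × 15.2 × e^(−0.0832×5.212) = 0.5474 × 15.2 × 0.6481 = 5.392 mg/L.
Minimum DO = C_s − D_c = 9.15 − 5.392 = 3.758 mg/L.
x_c = v t_c = 0.213 m/s × 5.212 d × 86400 s/d = 95930 m ≈ 95.9 km.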